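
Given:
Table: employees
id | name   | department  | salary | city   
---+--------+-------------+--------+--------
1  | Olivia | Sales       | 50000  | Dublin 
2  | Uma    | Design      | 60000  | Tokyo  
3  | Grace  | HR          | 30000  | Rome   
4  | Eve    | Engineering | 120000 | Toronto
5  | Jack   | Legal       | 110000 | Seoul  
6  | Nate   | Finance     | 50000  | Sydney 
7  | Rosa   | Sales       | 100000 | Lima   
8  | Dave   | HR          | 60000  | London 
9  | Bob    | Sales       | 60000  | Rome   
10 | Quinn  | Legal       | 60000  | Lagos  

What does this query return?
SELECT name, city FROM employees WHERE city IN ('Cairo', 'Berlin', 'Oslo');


Filtering: city IN ('Cairo', 'Berlin', 'Oslo')
Matching: 0 rows

Empty result set (0 rows)


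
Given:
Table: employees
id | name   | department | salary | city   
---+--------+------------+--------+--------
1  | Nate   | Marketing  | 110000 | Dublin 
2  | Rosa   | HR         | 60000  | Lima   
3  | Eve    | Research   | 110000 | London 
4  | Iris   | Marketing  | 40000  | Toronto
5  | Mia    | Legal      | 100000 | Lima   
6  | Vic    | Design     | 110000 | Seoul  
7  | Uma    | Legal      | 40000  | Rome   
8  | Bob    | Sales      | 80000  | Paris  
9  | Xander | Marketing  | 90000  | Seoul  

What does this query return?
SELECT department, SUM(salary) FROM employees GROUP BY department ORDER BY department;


Summing salary within each department:
  Design: 110000 = 110000
  HR: 60000 = 60000
  Legal: 100000 + 40000 = 140000
  Marketing: 110000 + 40000 + 90000 = 240000
  Research: 110000 = 110000
  Sales: 80000 = 80000


6 groups:
Design, 110000
HR, 60000
Legal, 140000
Marketing, 240000
Research, 110000
Sales, 80000


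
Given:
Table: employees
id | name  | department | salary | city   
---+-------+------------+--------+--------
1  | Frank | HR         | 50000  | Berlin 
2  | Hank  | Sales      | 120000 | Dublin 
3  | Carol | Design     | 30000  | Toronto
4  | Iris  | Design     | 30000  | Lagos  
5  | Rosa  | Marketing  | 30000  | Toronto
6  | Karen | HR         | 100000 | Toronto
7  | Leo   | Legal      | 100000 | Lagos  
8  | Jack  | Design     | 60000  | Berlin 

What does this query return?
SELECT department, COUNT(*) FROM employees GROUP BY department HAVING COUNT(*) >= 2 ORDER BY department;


Groups with count >= 2:
  Design: 3 -> PASS
  HR: 2 -> PASS
  Legal: 1 -> filtered out
  Marketing: 1 -> filtered out
  Sales: 1 -> filtered out


2 groups:
Design, 3
HR, 2


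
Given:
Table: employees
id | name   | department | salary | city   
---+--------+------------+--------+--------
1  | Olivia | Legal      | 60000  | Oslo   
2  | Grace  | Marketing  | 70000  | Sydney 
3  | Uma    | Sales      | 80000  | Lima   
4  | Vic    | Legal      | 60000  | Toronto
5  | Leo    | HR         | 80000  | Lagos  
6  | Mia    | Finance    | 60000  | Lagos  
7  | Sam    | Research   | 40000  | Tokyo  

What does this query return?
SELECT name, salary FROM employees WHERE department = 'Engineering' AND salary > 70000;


Filtering: department = 'Engineering' AND salary > 70000
Matching: 0 rows

Empty result set (0 rows)


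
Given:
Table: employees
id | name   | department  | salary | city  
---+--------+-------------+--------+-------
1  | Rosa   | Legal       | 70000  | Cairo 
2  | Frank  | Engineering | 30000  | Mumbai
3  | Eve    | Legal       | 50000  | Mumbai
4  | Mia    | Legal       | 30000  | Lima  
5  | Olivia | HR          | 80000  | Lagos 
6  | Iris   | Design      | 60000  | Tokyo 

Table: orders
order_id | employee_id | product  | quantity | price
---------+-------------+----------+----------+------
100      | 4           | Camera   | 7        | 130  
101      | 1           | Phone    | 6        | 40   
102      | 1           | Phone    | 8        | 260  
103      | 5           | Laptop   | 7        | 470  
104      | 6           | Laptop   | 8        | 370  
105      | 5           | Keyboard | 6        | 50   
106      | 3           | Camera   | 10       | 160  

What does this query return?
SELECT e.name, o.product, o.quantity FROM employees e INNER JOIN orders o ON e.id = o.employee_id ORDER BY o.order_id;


Joining employees.id = orders.employee_id:
  employee Mia (id=4) -> order Camera
  employee Rosa (id=1) -> order Phone
  employee Rosa (id=1) -> order Phone
  employee Olivia (id=5) -> order Laptop
  employee Iris (id=6) -> order Laptop
  employee Olivia (id=5) -> order Keyboard
  employee Eve (id=3) -> order Camera


7 rows:
Mia, Camera, 7
Rosa, Phone, 6
Rosa, Phone, 8
Olivia, Laptop, 7
Iris, Laptop, 8
Olivia, Keyboard, 6
Eve, Camera, 10


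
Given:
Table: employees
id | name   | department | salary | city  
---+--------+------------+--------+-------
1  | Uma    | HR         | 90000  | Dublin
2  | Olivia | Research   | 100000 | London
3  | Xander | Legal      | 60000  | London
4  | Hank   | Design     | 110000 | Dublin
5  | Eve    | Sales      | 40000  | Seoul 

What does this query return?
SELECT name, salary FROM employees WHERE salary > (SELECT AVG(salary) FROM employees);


Subquery: AVG(salary) = 80000.0
Filtering: salary > 80000.0
  Uma (90000) -> MATCH
  Olivia (100000) -> MATCH
  Hank (110000) -> MATCH


3 rows:
Uma, 90000
Olivia, 100000
Hank, 110000


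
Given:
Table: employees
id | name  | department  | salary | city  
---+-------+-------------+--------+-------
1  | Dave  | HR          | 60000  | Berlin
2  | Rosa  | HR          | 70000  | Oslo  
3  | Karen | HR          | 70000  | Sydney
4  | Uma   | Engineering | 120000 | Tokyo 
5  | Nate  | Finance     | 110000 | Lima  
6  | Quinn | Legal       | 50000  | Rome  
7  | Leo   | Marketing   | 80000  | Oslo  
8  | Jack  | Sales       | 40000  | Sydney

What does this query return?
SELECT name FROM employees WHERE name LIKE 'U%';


LIKE 'U%' matches names starting with 'U'
Matching: 1

1 rows:
Uma


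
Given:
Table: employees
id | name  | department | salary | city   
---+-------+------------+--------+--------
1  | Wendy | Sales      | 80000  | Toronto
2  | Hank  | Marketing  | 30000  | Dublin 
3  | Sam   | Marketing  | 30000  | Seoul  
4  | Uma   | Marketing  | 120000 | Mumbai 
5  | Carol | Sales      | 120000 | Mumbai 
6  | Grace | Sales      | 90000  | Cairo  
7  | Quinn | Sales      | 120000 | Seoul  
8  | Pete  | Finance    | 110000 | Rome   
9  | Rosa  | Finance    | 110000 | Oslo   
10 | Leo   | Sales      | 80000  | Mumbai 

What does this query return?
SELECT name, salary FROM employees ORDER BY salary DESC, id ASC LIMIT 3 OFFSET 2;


Sort by salary DESC (id ASC tiebreak), then skip 2 and take 3
Rows 3 through 5

3 rows:
Quinn, 120000
Pete, 110000
Rosa, 110000


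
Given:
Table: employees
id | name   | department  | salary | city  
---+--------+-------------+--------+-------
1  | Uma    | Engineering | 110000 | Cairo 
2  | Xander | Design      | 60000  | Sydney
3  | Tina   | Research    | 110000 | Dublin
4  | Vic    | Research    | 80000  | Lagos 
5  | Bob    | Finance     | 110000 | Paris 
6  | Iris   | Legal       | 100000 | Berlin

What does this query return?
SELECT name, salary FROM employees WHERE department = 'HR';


Filtering: department = 'HR'
Matching rows: 0

Empty result set (0 rows)


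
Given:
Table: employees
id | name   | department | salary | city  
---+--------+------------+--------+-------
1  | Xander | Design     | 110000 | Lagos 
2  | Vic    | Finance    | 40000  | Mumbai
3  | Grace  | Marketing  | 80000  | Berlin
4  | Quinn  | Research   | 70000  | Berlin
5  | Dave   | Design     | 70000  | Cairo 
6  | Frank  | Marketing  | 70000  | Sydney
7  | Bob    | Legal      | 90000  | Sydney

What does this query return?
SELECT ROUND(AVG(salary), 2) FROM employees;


SUM(salary) = 530000
COUNT = 7
ROUND(AVG, 2) = ROUND(530000 / 7, 2) = 75714.29

75714.29


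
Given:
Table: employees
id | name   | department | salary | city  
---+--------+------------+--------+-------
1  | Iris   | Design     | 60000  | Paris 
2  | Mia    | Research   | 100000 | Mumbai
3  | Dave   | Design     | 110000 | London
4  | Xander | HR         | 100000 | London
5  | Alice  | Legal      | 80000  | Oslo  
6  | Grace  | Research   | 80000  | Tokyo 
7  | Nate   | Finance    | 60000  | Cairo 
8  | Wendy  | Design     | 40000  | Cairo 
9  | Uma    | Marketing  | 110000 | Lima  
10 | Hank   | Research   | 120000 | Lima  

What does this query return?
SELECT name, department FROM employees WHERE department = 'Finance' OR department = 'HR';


Filtering: department = 'Finance' OR 'HR'
Matching: 2 rows

2 rows:
Xander, HR
Nate, Finance


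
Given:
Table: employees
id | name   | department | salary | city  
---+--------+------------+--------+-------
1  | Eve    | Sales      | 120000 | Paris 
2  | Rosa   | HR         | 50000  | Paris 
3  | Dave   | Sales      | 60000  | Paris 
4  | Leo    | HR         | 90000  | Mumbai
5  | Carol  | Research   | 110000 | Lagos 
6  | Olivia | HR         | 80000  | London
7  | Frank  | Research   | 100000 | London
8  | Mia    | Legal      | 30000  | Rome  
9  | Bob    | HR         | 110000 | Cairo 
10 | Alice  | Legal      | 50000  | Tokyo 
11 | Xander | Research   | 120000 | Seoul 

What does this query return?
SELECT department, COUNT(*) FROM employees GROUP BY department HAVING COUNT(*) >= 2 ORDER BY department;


Groups with count >= 2:
  HR: 4 -> PASS
  Legal: 2 -> PASS
  Research: 3 -> PASS
  Sales: 2 -> PASS


4 groups:
HR, 4
Legal, 2
Research, 3
Sales, 2


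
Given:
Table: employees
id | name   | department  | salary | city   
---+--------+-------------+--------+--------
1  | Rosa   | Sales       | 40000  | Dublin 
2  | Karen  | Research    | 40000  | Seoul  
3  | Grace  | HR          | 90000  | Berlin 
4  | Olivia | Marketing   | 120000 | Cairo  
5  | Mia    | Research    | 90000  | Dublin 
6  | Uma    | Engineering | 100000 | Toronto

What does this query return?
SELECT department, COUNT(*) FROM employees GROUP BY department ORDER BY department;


Assigning each row to its department group:
  Rosa -> Sales
  Karen -> Research
  Grace -> HR
  Olivia -> Marketing
  Mia -> Research
  Uma -> Engineering


5 groups:
Engineering, 1
HR, 1
Marketing, 1
Research, 2
Sales, 1


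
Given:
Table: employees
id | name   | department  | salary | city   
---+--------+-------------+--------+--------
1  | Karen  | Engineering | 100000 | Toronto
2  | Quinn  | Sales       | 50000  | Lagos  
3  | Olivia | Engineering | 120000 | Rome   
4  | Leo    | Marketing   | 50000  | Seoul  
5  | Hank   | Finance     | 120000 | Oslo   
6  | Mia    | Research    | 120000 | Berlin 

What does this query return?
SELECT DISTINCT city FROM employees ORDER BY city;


All 'city' values (row order): Toronto, Lagos, Rome, Seoul, Oslo, Berlin
Removing duplicates leaves 6 unique value(s).

6 values:
Berlin
Lagos
Oslo
Rome
Seoul
Toronto


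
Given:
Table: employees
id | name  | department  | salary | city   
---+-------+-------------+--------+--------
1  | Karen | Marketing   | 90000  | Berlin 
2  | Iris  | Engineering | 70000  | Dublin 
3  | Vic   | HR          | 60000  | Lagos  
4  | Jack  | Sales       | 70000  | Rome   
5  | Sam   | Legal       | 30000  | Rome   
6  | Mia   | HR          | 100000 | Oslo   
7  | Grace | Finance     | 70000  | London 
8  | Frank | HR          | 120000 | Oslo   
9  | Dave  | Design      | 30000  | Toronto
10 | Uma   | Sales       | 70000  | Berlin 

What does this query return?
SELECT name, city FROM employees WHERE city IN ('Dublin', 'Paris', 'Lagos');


Filtering: city IN ('Dublin', 'Paris', 'Lagos')
Matching: 2 rows

2 rows:
Iris, Dublin
Vic, Lagos


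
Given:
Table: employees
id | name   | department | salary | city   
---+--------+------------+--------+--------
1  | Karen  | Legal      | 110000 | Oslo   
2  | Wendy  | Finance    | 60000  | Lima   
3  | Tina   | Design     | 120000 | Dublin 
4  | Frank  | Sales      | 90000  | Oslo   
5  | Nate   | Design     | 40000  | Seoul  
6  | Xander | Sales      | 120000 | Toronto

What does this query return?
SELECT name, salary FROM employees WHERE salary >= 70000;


Filtering: salary >= 70000
Matching: 4 rows

4 rows:
Karen, 110000
Tina, 120000
Frank, 90000
Xander, 120000


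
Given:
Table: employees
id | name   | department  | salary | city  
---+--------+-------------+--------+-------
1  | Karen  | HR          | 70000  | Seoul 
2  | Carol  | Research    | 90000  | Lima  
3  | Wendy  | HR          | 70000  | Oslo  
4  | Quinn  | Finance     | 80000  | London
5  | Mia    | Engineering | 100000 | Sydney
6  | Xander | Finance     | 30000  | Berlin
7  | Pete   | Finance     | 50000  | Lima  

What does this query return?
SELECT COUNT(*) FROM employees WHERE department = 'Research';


Counting rows where department = 'Research'
  Carol -> MATCH


1


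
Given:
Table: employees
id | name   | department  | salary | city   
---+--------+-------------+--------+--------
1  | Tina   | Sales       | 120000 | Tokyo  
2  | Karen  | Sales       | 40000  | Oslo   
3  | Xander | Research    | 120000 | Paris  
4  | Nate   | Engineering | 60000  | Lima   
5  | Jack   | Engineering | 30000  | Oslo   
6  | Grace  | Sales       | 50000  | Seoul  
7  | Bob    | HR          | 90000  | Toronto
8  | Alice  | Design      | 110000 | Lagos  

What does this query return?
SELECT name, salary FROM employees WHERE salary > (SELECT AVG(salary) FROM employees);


Subquery: AVG(salary) = 77500.0
Filtering: salary > 77500.0
  Tina (120000) -> MATCH
  Xander (120000) -> MATCH
  Bob (90000) -> MATCH
  Alice (110000) -> MATCH


4 rows:
Tina, 120000
Xander, 120000
Bob, 90000
Alice, 110000


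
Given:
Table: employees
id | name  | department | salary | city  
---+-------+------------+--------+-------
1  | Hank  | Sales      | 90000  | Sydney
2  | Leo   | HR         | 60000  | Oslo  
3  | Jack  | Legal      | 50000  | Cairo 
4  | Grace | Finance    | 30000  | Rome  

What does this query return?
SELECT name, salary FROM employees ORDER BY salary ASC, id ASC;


Sorting by salary ASC, then id ASC for ties

4 rows:
Grace, 30000
Jack, 50000
Leo, 60000
Hank, 90000


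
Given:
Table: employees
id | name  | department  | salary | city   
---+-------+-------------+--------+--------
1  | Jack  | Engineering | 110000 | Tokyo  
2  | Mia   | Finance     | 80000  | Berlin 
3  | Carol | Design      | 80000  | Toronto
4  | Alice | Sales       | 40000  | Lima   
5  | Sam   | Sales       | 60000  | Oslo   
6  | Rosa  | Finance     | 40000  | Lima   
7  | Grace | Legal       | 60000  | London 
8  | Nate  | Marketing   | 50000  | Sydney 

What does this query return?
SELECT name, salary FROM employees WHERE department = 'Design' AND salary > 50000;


Filtering: department = 'Design' AND salary > 50000
Matching: 1 rows

1 rows:
Carol, 80000


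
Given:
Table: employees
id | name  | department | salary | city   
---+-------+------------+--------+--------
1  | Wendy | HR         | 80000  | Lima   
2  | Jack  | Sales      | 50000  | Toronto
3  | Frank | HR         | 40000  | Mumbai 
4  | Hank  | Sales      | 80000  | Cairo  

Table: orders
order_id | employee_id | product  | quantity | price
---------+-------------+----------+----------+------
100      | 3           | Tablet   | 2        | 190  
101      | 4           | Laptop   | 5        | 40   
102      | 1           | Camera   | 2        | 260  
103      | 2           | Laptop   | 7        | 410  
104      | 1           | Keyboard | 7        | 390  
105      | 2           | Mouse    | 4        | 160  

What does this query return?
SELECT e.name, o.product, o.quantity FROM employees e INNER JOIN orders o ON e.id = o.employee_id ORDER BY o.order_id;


Joining employees.id = orders.employee_id:
  employee Frank (id=3) -> order Tablet
  employee Hank (id=4) -> order Laptop
  employee Wendy (id=1) -> order Camera
  employee Jack (id=2) -> order Laptop
  employee Wendy (id=1) -> order Keyboard
  employee Jack (id=2) -> order Mouse


6 rows:
Frank, Tablet, 2
Hank, Laptop, 5
Wendy, Camera, 2
Jack, Laptop, 7
Wendy, Keyboard, 7
Jack, Mouse, 4


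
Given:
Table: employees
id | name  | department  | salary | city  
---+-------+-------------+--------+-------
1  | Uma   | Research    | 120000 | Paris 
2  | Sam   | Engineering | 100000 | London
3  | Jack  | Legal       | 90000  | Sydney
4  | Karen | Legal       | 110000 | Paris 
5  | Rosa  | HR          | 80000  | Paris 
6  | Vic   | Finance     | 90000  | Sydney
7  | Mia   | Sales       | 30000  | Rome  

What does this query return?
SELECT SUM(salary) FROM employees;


SUM(salary) = 120000 + 100000 + 90000 + 110000 + 80000 + 90000 + 30000 = 620000

620000


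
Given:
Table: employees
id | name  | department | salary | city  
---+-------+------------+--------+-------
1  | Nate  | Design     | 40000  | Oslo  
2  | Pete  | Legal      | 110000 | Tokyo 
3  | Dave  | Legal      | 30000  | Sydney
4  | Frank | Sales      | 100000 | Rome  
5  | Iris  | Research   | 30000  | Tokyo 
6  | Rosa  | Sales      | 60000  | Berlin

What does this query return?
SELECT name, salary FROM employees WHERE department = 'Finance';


Filtering: department = 'Finance'
Matching rows: 0

Empty result set (0 rows)


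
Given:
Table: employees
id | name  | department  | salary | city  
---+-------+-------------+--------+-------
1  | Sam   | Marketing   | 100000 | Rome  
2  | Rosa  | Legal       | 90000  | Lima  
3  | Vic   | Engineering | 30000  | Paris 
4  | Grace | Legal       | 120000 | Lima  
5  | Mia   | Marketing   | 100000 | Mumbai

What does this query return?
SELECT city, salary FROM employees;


Projecting columns: city, salary

5 rows:
Rome, 100000
Lima, 90000
Paris, 30000
Lima, 120000
Mumbai, 100000


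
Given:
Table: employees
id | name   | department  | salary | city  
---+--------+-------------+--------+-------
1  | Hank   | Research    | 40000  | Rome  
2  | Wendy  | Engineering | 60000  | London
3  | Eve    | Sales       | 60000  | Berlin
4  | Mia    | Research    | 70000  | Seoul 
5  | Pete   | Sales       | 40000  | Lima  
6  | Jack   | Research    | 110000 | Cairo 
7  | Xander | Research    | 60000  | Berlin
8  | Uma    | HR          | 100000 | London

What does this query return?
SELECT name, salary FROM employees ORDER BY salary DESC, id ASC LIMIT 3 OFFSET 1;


Sort by salary DESC (id ASC tiebreak), then skip 1 and take 3
Rows 2 through 4

3 rows:
Uma, 100000
Mia, 70000
Wendy, 60000


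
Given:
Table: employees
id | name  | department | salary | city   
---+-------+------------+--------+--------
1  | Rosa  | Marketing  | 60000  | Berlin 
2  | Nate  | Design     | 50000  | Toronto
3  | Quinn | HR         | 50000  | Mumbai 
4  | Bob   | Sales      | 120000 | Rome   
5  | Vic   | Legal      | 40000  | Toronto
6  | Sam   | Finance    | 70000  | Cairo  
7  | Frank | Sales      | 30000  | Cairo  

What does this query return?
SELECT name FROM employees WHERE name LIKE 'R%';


LIKE 'R%' matches names starting with 'R'
Matching: 1

1 rows:
Rosa


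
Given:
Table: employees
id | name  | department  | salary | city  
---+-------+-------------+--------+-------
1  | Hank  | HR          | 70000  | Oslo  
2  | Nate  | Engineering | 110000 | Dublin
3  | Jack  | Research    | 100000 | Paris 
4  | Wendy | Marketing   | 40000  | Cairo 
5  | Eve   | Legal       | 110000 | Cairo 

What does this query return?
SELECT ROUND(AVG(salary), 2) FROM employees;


SUM(salary) = 430000
COUNT = 5
ROUND(AVG, 2) = ROUND(430000 / 5, 2) = 86000.0

86000.0


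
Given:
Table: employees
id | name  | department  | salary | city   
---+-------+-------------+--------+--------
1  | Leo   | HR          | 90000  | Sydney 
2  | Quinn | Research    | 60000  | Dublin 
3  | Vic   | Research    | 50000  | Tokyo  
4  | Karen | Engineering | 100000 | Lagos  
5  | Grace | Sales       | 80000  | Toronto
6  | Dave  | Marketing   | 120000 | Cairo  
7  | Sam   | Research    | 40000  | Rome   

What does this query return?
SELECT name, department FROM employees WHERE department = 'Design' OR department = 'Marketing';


Filtering: department = 'Design' OR 'Marketing'
Matching: 1 rows

1 rows:
Dave, Marketing


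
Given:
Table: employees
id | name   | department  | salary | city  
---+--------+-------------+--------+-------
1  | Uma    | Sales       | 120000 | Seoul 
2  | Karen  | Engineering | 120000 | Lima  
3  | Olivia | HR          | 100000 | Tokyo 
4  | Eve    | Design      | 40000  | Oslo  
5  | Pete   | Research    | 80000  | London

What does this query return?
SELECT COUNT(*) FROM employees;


COUNT(*) counts all rows

5


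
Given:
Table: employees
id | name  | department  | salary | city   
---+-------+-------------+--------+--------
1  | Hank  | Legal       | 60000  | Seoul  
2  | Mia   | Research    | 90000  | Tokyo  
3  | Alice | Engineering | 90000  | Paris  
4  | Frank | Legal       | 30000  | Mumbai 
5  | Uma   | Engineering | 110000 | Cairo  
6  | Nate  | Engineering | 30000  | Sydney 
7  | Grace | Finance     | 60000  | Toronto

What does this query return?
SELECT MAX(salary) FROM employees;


Salaries: 60000, 90000, 90000, 30000, 110000, 30000, 60000
MAX = 110000

110000


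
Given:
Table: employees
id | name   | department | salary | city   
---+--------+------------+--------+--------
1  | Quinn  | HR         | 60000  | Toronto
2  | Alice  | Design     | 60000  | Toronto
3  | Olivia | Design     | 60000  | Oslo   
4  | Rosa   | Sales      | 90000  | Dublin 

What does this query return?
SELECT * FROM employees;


SELECT * returns all 4 rows with all columns

4 rows:
1, Quinn, HR, 60000, Toronto
2, Alice, Design, 60000, Toronto
3, Olivia, Design, 60000, Oslo
4, Rosa, Sales, 90000, Dublin


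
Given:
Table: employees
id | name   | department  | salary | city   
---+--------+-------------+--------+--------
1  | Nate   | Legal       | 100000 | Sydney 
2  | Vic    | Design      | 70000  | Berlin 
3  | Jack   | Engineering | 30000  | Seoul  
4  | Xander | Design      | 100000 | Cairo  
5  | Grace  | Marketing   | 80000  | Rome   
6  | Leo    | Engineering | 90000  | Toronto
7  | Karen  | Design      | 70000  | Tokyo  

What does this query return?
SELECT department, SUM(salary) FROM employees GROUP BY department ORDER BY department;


Summing salary within each department:
  Design: 70000 + 100000 + 70000 = 240000
  Engineering: 30000 + 90000 = 120000
  Legal: 100000 = 100000
  Marketing: 80000 = 80000


4 groups:
Design, 240000
Engineering, 120000
Legal, 100000
Marketing, 80000


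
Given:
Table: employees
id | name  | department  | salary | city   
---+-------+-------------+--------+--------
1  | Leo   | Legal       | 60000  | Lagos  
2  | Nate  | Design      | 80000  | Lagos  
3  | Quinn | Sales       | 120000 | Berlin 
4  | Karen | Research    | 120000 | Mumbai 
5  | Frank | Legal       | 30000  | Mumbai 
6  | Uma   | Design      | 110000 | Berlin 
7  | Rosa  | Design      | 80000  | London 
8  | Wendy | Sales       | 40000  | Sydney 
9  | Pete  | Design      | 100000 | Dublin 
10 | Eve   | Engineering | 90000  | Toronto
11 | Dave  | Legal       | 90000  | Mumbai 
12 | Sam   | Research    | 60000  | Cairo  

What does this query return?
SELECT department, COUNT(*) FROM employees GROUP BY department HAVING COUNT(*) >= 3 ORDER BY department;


Groups with count >= 3:
  Design: 4 -> PASS
  Legal: 3 -> PASS
  Engineering: 1 -> filtered out
  Research: 2 -> filtered out
  Sales: 2 -> filtered out


2 groups:
Design, 4
Legal, 3


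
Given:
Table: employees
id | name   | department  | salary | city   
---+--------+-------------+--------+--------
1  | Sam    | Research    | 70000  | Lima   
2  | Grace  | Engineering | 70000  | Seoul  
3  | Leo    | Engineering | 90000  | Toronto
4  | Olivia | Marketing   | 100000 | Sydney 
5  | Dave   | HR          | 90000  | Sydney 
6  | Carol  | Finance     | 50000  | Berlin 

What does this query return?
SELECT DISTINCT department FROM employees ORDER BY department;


All 'department' values (row order): Research, Engineering, Engineering, Marketing, HR, Finance
Removing duplicates leaves 5 unique value(s).

5 values:
Engineering
Finance
HR
Marketing
Research


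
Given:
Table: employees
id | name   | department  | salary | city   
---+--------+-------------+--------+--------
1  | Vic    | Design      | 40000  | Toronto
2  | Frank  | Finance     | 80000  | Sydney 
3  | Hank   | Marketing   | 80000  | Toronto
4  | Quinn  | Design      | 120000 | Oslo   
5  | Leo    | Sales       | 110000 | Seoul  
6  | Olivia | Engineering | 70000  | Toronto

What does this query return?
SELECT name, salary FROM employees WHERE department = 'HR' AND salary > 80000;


Filtering: department = 'HR' AND salary > 80000
Matching: 0 rows

Empty result set (0 rows)


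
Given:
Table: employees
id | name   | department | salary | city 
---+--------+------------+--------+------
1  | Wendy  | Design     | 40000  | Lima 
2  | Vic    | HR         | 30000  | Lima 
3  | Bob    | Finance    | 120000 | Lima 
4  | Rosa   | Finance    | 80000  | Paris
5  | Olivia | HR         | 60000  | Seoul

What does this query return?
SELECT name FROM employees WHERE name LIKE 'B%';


LIKE 'B%' matches names starting with 'B'
Matching: 1

1 rows:
Bob


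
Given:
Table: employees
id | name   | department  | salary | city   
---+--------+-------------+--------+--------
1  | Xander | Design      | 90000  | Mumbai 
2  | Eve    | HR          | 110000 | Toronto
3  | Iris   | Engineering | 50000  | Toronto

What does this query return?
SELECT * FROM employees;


SELECT * returns all 3 rows with all columns

3 rows:
1, Xander, Design, 90000, Mumbai
2, Eve, HR, 110000, Toronto
3, Iris, Engineering, 50000, Toronto


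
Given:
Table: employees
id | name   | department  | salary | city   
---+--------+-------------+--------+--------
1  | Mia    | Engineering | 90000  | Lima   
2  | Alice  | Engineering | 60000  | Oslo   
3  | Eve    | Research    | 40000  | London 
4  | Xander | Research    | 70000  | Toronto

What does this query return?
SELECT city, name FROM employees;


Projecting columns: city, name

4 rows:
Lima, Mia
Oslo, Alice
London, Eve
Toronto, Xander


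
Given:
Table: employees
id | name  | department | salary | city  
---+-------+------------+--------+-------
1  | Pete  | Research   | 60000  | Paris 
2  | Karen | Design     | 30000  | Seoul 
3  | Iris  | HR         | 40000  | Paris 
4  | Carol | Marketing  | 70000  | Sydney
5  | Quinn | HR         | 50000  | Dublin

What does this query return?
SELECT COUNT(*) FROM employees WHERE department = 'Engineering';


Counting rows where department = 'Engineering'


0


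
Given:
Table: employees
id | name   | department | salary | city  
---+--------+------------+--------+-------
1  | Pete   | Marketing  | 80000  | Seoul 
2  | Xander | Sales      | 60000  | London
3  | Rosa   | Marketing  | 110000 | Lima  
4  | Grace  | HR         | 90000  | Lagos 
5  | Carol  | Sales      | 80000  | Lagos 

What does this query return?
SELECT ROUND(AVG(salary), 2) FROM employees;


SUM(salary) = 420000
COUNT = 5
ROUND(AVG, 2) = ROUND(420000 / 5, 2) = 84000.0

84000.0


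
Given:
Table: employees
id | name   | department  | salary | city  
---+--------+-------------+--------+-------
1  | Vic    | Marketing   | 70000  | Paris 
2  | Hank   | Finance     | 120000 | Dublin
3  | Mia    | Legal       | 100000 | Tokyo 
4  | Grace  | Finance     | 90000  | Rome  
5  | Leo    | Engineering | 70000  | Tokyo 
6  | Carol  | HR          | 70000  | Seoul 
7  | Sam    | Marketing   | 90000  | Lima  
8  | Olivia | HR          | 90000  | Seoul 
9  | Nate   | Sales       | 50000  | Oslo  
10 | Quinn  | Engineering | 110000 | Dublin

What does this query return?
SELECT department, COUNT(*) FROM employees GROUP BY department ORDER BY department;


Assigning each row to its department group:
  Vic -> Marketing
  Hank -> Finance
  Mia -> Legal
  Grace -> Finance
  Leo -> Engineering
  Carol -> HR
  Sam -> Marketing
  Olivia -> HR
  Nate -> Sales
  Quinn -> Engineering


6 groups:
Engineering, 2
Finance, 2
HR, 2
Legal, 1
Marketing, 2
Sales, 1


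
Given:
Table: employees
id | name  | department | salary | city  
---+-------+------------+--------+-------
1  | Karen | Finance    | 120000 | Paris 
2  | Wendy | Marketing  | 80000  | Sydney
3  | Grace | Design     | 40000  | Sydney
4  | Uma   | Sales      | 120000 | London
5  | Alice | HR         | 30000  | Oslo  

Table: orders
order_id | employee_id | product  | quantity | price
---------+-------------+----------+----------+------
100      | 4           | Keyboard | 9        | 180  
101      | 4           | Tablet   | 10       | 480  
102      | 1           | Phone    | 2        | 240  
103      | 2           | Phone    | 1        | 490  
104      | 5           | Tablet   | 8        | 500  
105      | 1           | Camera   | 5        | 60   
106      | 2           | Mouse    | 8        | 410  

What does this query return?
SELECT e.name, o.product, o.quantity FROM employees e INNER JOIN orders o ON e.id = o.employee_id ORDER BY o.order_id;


Joining employees.id = orders.employee_id:
  employee Uma (id=4) -> order Keyboard
  employee Uma (id=4) -> order Tablet
  employee Karen (id=1) -> order Phone
  employee Wendy (id=2) -> order Phone
  employee Alice (id=5) -> order Tablet
  employee Karen (id=1) -> order Camera
  employee Wendy (id=2) -> order Mouse


7 rows:
Uma, Keyboard, 9
Uma, Tablet, 10
Karen, Phone, 2
Wendy, Phone, 1
Alice, Tablet, 8
Karen, Camera, 5
Wendy, Mouse, 8


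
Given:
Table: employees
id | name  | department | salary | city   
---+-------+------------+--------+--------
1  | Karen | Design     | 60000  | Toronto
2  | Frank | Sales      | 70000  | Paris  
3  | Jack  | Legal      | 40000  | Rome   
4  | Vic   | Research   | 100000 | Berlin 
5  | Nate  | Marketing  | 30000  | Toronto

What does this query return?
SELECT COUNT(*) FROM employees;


COUNT(*) counts all rows

5


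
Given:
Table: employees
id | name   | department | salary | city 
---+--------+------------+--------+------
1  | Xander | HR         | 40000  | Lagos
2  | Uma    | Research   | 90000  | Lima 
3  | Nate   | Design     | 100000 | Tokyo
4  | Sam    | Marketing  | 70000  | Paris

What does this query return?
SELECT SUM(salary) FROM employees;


SUM(salary) = 40000 + 90000 + 100000 + 70000 = 300000

300000


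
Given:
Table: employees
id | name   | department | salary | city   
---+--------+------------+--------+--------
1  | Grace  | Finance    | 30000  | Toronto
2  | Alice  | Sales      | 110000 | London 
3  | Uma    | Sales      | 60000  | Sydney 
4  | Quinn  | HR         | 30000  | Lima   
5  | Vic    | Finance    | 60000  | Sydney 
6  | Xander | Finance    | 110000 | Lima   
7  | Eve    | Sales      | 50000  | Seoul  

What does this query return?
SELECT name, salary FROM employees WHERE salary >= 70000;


Filtering: salary >= 70000
Matching: 2 rows

2 rows:
Alice, 110000
Xander, 110000


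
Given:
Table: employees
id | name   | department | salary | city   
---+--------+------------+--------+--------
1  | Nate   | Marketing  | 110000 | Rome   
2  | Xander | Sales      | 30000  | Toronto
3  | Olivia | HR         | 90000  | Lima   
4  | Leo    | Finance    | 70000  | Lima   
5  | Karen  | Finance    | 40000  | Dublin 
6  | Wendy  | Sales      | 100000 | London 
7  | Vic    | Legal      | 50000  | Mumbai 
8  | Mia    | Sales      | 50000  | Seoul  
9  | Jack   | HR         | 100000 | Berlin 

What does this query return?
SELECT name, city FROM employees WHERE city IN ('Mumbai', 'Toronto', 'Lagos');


Filtering: city IN ('Mumbai', 'Toronto', 'Lagos')
Matching: 2 rows

2 rows:
Xander, Toronto
Vic, Mumbai


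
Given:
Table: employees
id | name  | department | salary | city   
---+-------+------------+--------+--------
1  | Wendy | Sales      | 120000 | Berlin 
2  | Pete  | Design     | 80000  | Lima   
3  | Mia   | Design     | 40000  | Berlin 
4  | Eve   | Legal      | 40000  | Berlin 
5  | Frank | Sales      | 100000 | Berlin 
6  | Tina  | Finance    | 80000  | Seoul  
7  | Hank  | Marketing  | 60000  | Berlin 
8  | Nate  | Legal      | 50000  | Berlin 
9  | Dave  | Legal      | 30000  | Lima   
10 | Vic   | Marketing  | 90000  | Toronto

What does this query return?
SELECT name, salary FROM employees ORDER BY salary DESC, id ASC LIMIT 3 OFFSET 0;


Sort by salary DESC (id ASC tiebreak), then skip 0 and take 3
Rows 1 through 3

3 rows:
Wendy, 120000
Frank, 100000
Vic, 90000


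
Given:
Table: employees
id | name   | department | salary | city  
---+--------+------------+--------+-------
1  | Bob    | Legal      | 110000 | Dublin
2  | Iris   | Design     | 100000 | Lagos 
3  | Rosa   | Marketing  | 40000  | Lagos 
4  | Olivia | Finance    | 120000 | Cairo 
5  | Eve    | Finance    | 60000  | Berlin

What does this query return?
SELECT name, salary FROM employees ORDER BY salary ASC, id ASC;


Sorting by salary ASC, then id ASC for ties

5 rows:
Rosa, 40000
Eve, 60000
Iris, 100000
Bob, 110000
Olivia, 120000


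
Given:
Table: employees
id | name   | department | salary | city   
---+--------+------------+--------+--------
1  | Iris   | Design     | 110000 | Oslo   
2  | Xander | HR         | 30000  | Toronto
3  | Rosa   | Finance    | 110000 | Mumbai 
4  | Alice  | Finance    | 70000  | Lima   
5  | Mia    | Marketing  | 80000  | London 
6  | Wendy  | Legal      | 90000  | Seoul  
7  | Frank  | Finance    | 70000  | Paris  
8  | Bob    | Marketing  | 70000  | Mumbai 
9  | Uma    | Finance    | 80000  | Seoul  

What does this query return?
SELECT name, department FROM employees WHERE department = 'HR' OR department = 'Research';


Filtering: department = 'HR' OR 'Research'
Matching: 1 rows

1 rows:
Xander, HR


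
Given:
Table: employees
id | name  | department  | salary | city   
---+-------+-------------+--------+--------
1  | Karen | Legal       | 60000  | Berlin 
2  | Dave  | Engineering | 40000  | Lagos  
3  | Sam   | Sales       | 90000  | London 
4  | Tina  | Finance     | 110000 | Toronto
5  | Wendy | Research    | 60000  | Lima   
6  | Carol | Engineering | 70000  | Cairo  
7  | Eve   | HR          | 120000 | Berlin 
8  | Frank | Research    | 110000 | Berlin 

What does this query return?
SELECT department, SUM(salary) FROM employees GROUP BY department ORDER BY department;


Summing salary within each department:
  Engineering: 40000 + 70000 = 110000
  Finance: 110000 = 110000
  HR: 120000 = 120000
  Legal: 60000 = 60000
  Research: 60000 + 110000 = 170000
  Sales: 90000 = 90000


6 groups:
Engineering, 110000
Finance, 110000
HR, 120000
Legal, 60000
Research, 170000
Sales, 90000


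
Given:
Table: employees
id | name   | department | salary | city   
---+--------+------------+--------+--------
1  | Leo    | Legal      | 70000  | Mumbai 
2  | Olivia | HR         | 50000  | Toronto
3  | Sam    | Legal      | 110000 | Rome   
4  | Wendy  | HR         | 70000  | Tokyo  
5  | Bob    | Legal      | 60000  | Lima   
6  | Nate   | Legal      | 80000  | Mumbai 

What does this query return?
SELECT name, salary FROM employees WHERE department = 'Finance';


Filtering: department = 'Finance'
Matching rows: 0

Empty result set (0 rows)


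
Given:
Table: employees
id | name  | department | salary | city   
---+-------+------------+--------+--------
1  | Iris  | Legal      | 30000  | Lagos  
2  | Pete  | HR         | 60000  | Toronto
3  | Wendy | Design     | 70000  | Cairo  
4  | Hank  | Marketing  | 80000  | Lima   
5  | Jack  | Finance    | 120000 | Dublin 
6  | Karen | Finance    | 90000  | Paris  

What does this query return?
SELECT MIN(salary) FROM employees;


Salaries: 30000, 60000, 70000, 80000, 120000, 90000
MIN = 30000

30000


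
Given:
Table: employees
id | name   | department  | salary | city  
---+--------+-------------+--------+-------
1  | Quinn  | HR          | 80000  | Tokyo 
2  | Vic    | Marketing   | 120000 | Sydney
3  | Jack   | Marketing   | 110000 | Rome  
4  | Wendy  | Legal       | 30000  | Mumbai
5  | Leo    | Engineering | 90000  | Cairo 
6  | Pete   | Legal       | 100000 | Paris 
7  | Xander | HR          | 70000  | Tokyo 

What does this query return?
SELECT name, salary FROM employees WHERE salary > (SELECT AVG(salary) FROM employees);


Subquery: AVG(salary) = 85714.29
Filtering: salary > 85714.29
  Vic (120000) -> MATCH
  Jack (110000) -> MATCH
  Leo (90000) -> MATCH
  Pete (100000) -> MATCH


4 rows:
Vic, 120000
Jack, 110000
Leo, 90000
Pete, 100000


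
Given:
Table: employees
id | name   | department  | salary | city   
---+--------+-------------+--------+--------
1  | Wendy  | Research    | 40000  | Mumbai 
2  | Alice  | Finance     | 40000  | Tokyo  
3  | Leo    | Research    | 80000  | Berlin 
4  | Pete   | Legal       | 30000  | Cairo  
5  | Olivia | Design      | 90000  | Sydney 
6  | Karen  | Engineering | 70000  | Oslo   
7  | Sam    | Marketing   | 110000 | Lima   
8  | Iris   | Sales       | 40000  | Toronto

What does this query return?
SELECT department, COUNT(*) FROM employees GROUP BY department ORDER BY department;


Assigning each row to its department group:
  Wendy -> Research
  Alice -> Finance
  Leo -> Research
  Pete -> Legal
  Olivia -> Design
  Karen -> Engineering
  Sam -> Marketing
  Iris -> Sales


7 groups:
Design, 1
Engineering, 1
Finance, 1
Legal, 1
Marketing, 1
Research, 2
Sales, 1


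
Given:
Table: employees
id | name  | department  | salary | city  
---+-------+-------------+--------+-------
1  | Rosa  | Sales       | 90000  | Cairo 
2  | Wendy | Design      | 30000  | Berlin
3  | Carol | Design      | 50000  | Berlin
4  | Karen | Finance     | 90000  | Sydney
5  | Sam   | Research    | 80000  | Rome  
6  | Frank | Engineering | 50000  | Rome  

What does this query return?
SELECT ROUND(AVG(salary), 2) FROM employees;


SUM(salary) = 390000
COUNT = 6
ROUND(AVG, 2) = ROUND(390000 / 6, 2) = 65000.0

65000.0


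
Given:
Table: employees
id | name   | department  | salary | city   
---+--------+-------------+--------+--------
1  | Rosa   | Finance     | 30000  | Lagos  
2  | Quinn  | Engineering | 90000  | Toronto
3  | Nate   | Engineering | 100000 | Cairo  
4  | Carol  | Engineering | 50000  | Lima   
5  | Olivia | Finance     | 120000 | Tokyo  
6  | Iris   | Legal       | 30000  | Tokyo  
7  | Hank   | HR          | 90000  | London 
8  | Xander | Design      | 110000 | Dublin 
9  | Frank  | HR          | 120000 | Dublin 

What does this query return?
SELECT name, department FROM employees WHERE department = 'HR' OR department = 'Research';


Filtering: department = 'HR' OR 'Research'
Matching: 2 rows

2 rows:
Hank, HR
Frank, HR


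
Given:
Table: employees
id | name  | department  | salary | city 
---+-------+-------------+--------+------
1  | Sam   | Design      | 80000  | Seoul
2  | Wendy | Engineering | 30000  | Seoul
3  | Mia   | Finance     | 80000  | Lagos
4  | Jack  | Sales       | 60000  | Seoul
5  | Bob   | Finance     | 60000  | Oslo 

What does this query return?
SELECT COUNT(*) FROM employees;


COUNT(*) counts all rows

5


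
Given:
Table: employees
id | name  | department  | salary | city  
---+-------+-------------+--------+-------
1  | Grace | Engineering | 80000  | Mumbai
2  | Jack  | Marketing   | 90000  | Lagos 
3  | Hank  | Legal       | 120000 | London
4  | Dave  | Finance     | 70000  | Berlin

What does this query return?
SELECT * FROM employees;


SELECT * returns all 4 rows with all columns

4 rows:
1, Grace, Engineering, 80000, Mumbai
2, Jack, Marketing, 90000, Lagos
3, Hank, Legal, 120000, London
4, Dave, Finance, 70000, Berlin


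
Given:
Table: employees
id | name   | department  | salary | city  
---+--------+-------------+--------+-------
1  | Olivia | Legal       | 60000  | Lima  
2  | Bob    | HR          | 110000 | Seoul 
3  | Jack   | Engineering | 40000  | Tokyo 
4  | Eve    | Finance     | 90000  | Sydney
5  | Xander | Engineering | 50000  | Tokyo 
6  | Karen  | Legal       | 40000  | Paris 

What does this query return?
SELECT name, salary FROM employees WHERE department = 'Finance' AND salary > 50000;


Filtering: department = 'Finance' AND salary > 50000
Matching: 1 rows

1 rows:
Eve, 90000


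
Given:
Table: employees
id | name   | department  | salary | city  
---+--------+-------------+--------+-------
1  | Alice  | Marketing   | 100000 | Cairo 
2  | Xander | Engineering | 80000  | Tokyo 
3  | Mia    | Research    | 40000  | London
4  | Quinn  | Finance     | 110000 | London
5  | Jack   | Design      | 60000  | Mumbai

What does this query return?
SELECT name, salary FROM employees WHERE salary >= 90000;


Filtering: salary >= 90000
Matching: 2 rows

2 rows:
Alice, 100000
Quinn, 110000
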